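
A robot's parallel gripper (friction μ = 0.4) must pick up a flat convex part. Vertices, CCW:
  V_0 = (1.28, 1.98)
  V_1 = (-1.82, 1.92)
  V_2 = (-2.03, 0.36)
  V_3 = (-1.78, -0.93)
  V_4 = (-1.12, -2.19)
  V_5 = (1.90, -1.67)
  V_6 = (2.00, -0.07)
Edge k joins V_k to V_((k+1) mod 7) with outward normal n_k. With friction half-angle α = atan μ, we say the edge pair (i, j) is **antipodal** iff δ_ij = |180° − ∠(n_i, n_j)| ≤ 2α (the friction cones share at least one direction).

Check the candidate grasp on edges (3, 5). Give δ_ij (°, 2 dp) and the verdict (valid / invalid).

α = atan 0.4 = 21.80°;  2α = 43.60°
edge 3: e_3 = (+0.66, -1.26);  n_3 = (-0.8858, -0.4640)
edge 5: e_5 = (+0.10, +1.60);  n_5 = (+0.9981, -0.0624)
∠(n_3, n_5) = 148.78°
δ = |180° − 148.78°| = 31.22°
31.22° ≤ 2α = 43.60°  →  valid

δ = 31.22°, valid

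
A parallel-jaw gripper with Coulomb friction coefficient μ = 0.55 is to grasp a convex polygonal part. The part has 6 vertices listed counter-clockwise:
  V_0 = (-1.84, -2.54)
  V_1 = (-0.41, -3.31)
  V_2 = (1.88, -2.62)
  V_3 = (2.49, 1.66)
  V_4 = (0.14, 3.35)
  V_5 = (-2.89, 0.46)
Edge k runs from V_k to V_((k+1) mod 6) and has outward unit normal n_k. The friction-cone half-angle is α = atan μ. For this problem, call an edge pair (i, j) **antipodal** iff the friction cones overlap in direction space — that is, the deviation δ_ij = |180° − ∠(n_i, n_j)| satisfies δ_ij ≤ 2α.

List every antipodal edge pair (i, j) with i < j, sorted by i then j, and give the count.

count = 6; pairs: (0,3), (1,3), (1,4), (2,4), (2,5), (3,5)

α = atan 0.55 = 28.81°;  2α = 57.62°
n_0 = (-0.4741, -0.8805)
n_1 = (+0.2885, -0.9575)
n_2 = (+0.9900, -0.1411)
n_3 = (+0.5838, +0.8119)
n_4 = (-0.6902, +0.7236)
n_5 = (-0.9439, -0.3304)
  (0,1): δ = 134.93°  ·
  (0,2): δ = 69.81°  ·
  (0,3): δ = 7.42°  ✓
  (0,4): δ = 71.95°  ·
  (0,5): δ = 137.59°  ·
  (1,2): δ = 114.88°  ·
  (1,3): δ = 52.49°  ✓
  (1,4): δ = 26.88°  ✓
  (1,5): δ = 92.52°  ·
  (2,3): δ = 117.61°  ·
  (2,4): δ = 38.24°  ✓
  (2,5): δ = 27.40°  ✓
  (3,4): δ = 100.63°  ·
  (3,5): δ = 34.99°  ✓
  (4,5): δ = 114.36°  ·
antipodal pairs: 6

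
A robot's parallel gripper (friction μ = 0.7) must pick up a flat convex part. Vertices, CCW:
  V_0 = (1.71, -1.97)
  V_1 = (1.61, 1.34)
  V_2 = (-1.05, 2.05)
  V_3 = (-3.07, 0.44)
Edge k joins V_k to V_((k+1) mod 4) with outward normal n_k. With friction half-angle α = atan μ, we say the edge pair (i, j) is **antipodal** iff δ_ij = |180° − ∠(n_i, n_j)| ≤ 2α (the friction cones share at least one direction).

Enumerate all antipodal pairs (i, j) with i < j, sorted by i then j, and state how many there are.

α = atan 0.7 = 34.99°;  2α = 69.98°
n_0 = (+0.9995, +0.0302)
n_1 = (+0.2579, +0.9662)
n_2 = (-0.6233, +0.7820)
n_3 = (-0.4502, -0.8929)
  (0,1): δ = 106.68°  ·
  (0,2): δ = 53.17°  ✓
  (0,3): δ = 61.51°  ✓
  (1,2): δ = 126.50°  ·
  (1,3): δ = 11.81°  ✓
  (2,3): δ = 65.31°  ✓
antipodal pairs: 4

count = 4; pairs: (0,2), (0,3), (1,3), (2,3)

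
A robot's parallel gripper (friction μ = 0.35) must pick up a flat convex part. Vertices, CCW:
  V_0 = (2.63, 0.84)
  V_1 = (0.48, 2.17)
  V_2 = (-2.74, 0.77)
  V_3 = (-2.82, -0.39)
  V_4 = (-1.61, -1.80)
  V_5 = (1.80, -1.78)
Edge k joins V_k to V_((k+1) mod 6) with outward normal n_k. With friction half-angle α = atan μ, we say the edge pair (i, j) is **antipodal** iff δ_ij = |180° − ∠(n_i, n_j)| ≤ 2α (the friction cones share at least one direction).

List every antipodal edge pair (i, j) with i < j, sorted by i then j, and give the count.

α = atan 0.35 = 19.29°;  2α = 38.58°
n_0 = (+0.5261, +0.8504)
n_1 = (-0.3987, +0.9171)
n_2 = (-0.9976, +0.0688)
n_3 = (-0.7589, -0.6512)
n_4 = (+0.0059, -1.0000)
n_5 = (+0.9533, -0.3020)
  (0,1): δ = 124.76°  ·
  (0,2): δ = 62.20°  ·
  (0,3): δ = 17.62°  ✓
  (0,4): δ = 32.08°  ✓
  (0,5): δ = 104.16°  ·
  (1,2): δ = 117.44°  ·
  (1,3): δ = 72.86°  ·
  (1,4): δ = 23.16°  ✓
  (1,5): δ = 48.92°  ·
  (2,3): δ = 135.42°  ·
  (2,4): δ = 85.72°  ·
  (2,5): δ = 13.63°  ✓
  (3,4): δ = 130.30°  ·
  (3,5): δ = 58.21°  ·
  (4,5): δ = 107.91°  ·
antipodal pairs: 4

count = 4; pairs: (0,3), (0,4), (1,4), (2,5)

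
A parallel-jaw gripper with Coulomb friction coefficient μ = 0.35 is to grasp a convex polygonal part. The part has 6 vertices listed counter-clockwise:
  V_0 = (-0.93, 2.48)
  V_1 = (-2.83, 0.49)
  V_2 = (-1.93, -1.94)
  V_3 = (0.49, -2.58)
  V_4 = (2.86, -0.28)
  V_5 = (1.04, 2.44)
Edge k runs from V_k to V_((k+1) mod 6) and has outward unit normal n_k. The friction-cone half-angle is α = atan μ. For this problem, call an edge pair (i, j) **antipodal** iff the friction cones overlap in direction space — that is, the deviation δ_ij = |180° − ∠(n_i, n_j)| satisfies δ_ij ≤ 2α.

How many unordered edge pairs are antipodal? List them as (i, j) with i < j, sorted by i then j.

count = 3; pairs: (0,3), (1,4), (2,5)

α = atan 0.35 = 19.29°;  2α = 38.58°
n_0 = (-0.7233, +0.6906)
n_1 = (-0.9377, -0.3473)
n_2 = (-0.2557, -0.9668)
n_3 = (+0.6964, -0.7176)
n_4 = (+0.8311, +0.5561)
n_5 = (+0.0203, +0.9998)
  (0,1): δ = 116.00°  ·
  (0,2): δ = 61.14°  ·
  (0,3): δ = 2.18°  ✓
  (0,4): δ = 77.46°  ·
  (0,5): δ = 132.51°  ·
  (1,2): δ = 125.14°  ·
  (1,3): δ = 66.18°  ·
  (1,4): δ = 13.46°  ✓
  (1,5): δ = 68.51°  ·
  (2,3): δ = 121.05°  ·
  (2,4): δ = 41.40°  ·
  (2,5): δ = 13.65°  ✓
  (3,4): δ = 100.35°  ·
  (3,5): δ = 45.30°  ·
  (4,5): δ = 124.95°  ·
antipodal pairs: 3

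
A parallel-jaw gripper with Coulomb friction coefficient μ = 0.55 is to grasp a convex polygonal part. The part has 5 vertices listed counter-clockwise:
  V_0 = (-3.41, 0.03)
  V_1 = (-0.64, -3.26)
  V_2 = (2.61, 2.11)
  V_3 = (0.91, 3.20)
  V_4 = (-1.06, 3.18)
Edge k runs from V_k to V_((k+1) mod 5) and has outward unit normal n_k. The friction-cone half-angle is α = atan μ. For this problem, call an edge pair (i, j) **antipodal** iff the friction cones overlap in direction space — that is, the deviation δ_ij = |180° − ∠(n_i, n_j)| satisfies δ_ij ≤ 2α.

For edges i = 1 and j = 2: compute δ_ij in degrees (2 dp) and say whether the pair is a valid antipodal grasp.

δ = 91.48°, invalid

α = atan 0.55 = 28.81°;  2α = 57.62°
edge 1: e_1 = (+3.25, +5.37);  n_1 = (+0.8555, -0.5178)
edge 2: e_2 = (-1.70, +1.09);  n_2 = (+0.5398, +0.8418)
∠(n_1, n_2) = 88.52°
δ = |180° − 88.52°| = 91.48°
91.48° > 2α = 57.62°  →  invalid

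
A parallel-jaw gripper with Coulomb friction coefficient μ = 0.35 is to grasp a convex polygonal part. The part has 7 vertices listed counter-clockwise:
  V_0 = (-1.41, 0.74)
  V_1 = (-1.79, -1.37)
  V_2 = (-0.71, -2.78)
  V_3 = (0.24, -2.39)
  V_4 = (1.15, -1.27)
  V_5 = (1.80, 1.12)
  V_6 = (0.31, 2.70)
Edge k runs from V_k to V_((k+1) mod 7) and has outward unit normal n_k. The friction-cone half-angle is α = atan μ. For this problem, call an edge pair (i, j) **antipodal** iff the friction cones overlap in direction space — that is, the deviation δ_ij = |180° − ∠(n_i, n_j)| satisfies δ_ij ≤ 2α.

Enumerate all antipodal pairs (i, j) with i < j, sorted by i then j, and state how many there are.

count = 6; pairs: (0,3), (0,4), (1,5), (2,6), (3,6), (4,6)

α = atan 0.35 = 19.29°;  2α = 38.58°
n_0 = (-0.9842, +0.1772)
n_1 = (-0.7939, -0.6081)
n_2 = (+0.3798, -0.9251)
n_3 = (+0.7761, -0.6306)
n_4 = (+0.9649, -0.2624)
n_5 = (+0.7275, +0.6861)
n_6 = (-0.7516, +0.6596)
  (0,1): δ = 132.34°  ·
  (0,2): δ = 57.47°  ·
  (0,3): δ = 28.88°  ✓
  (0,4): δ = 5.01°  ✓
  (0,5): δ = 53.53°  ·
  (0,6): δ = 148.94°  ·
  (1,2): δ = 105.13°  ·
  (1,3): δ = 76.54°  ·
  (1,4): δ = 52.67°  ·
  (1,5): δ = 5.87°  ✓
  (1,6): δ = 101.28°  ·
  (2,3): δ = 151.41°  ·
  (2,4): δ = 127.53°  ·
  (2,5): δ = 69.00°  ·
  (2,6): δ = 26.41°  ✓
  (3,4): δ = 156.12°  ·
  (3,5): δ = 97.59°  ·
  (3,6): δ = 2.17°  ✓
  (4,5): δ = 121.46°  ·
  (4,6): δ = 26.05°  ✓
  (5,6): δ = 84.59°  ·
antipodal pairs: 6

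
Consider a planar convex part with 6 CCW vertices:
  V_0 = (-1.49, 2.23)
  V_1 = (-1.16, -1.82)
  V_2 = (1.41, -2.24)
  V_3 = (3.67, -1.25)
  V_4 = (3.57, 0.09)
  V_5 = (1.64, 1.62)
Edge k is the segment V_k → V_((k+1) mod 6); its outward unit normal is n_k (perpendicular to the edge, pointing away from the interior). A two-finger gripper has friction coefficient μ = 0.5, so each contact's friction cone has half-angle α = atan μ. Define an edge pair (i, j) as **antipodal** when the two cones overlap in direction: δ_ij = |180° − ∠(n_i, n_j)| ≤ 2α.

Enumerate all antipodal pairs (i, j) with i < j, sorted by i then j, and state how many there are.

count = 5; pairs: (0,3), (0,4), (1,4), (1,5), (2,5)

α = atan 0.5 = 26.57°;  2α = 53.13°
n_0 = (-0.9967, -0.0812)
n_1 = (-0.1613, -0.9869)
n_2 = (+0.4012, -0.9160)
n_3 = (+0.9972, +0.0744)
n_4 = (+0.6212, +0.7836)
n_5 = (+0.1913, +0.9815)
  (0,1): δ = 103.94°  ·
  (0,2): δ = 71.00°  ·
  (0,3): δ = 0.39°  ✓
  (0,4): δ = 46.94°  ✓
  (0,5): δ = 74.31°  ·
  (1,2): δ = 147.06°  ·
  (1,3): δ = 76.45°  ·
  (1,4): δ = 29.12°  ✓
  (1,5): δ = 1.75°  ✓
  (2,3): δ = 109.39°  ·
  (2,4): δ = 62.06°  ·
  (2,5): δ = 34.68°  ✓
  (3,4): δ = 132.67°  ·
  (3,5): δ = 105.30°  ·
  (4,5): δ = 152.62°  ·
antipodal pairs: 5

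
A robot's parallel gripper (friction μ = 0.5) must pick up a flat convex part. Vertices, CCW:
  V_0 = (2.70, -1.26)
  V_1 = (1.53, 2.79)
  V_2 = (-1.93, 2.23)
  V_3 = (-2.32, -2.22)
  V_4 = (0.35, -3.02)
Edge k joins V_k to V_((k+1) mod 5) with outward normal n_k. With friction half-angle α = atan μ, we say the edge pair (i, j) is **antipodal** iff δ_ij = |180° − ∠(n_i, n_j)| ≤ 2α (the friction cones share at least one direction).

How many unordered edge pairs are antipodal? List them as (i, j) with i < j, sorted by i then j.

α = atan 0.5 = 26.57°;  2α = 53.13°
n_0 = (+0.9607, +0.2775)
n_1 = (-0.1598, +0.9872)
n_2 = (-0.9962, +0.0873)
n_3 = (-0.2870, -0.9579)
n_4 = (+0.5995, -0.8004)
  (0,1): δ = 96.92°  ·
  (0,2): δ = 21.12°  ✓
  (0,3): δ = 57.21°  ·
  (0,4): δ = 110.72°  ·
  (1,2): δ = 104.20°  ·
  (1,3): δ = 25.87°  ✓
  (1,4): δ = 27.64°  ✓
  (2,3): δ = 101.67°  ·
  (2,4): δ = 48.16°  ✓
  (3,4): δ = 126.49°  ·
antipodal pairs: 4

count = 4; pairs: (0,2), (1,3), (1,4), (2,4)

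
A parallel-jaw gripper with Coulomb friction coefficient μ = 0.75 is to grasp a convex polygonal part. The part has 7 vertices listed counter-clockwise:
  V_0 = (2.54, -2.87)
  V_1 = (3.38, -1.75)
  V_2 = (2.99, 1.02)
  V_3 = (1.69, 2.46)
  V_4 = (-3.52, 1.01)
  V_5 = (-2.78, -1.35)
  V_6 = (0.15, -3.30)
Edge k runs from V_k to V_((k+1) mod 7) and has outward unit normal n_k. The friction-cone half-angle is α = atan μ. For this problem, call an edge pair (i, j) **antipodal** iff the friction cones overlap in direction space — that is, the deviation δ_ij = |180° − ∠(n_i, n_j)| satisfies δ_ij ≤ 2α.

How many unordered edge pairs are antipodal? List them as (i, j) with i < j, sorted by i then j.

count = 9; pairs: (0,3), (0,4), (1,4), (1,5), (2,4), (2,5), (2,6), (3,5), (3,6)

α = atan 0.75 = 36.87°;  2α = 73.74°
n_0 = (+0.8000, -0.6000)
n_1 = (+0.9902, +0.1394)
n_2 = (+0.7423, +0.6701)
n_3 = (-0.2681, +0.9634)
n_4 = (-0.9542, -0.2992)
n_5 = (-0.5540, -0.8325)
n_6 = (+0.1771, -0.9842)
  (0,1): δ = 135.12°  ·
  (0,2): δ = 101.06°  ·
  (0,3): δ = 37.58°  ✓
  (0,4): δ = 54.28°  ✓
  (0,5): δ = 93.22°  ·
  (0,6): δ = 137.07°  ·
  (1,2): δ = 145.94°  ·
  (1,3): δ = 82.46°  ·
  (1,4): δ = 9.40°  ✓
  (1,5): δ = 48.34°  ✓
  (1,6): δ = 92.19°  ·
  (2,3): δ = 116.52°  ·
  (2,4): δ = 24.67°  ✓
  (2,5): δ = 14.28°  ✓
  (2,6): δ = 58.12°  ✓
  (3,4): δ = 88.14°  ·
  (3,5): δ = 49.20°  ✓
  (3,6): δ = 5.35°  ✓
  (4,5): δ = 141.05°  ·
  (4,6): δ = 97.21°  ·
  (5,6): δ = 136.16°  ·
antipodal pairs: 9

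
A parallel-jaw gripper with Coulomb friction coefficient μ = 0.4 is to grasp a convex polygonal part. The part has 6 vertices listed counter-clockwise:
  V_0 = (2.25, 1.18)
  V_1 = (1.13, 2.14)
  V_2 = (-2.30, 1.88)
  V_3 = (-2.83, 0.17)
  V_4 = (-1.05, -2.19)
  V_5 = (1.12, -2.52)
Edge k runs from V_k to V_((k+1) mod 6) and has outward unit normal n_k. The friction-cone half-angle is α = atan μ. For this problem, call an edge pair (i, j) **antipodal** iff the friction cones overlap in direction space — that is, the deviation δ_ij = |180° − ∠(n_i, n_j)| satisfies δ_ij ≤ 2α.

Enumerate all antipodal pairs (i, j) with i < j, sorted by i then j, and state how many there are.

count = 4; pairs: (0,3), (0,4), (1,4), (2,5)

α = atan 0.4 = 21.80°;  2α = 43.60°
n_0 = (+0.6508, +0.7593)
n_1 = (-0.0756, +0.9971)
n_2 = (-0.9552, +0.2960)
n_3 = (-0.7984, -0.6022)
n_4 = (-0.1503, -0.9886)
n_5 = (+0.9564, -0.2921)
  (0,1): δ = 135.06°  ·
  (0,2): δ = 66.62°  ·
  (0,3): δ = 12.37°  ✓
  (0,4): δ = 31.95°  ✓
  (0,5): δ = 113.62°  ·
  (1,2): δ = 111.56°  ·
  (1,3): δ = 57.31°  ·
  (1,4): δ = 12.98°  ✓
  (1,5): δ = 68.68°  ·
  (2,3): δ = 125.75°  ·
  (2,4): δ = 81.43°  ·
  (2,5): δ = 0.24°  ✓
  (3,4): δ = 135.67°  ·
  (3,5): δ = 54.01°  ·
  (4,5): δ = 98.34°  ·
antipodal pairs: 4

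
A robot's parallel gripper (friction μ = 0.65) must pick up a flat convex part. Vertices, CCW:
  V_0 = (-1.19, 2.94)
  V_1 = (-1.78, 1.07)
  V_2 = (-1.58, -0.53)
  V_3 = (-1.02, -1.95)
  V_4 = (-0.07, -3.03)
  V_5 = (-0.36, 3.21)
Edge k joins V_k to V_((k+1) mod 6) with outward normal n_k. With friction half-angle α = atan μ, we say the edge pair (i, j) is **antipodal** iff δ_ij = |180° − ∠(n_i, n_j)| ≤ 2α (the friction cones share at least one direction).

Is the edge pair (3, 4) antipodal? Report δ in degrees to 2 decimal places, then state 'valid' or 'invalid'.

δ = 38.67°, valid

α = atan 0.65 = 33.02°;  2α = 66.05°
edge 3: e_3 = (+0.95, -1.08);  n_3 = (-0.7509, -0.6605)
edge 4: e_4 = (-0.29, +6.24);  n_4 = (+0.9989, +0.0464)
∠(n_3, n_4) = 141.33°
δ = |180° − 141.33°| = 38.67°
38.67° ≤ 2α = 66.05°  →  valid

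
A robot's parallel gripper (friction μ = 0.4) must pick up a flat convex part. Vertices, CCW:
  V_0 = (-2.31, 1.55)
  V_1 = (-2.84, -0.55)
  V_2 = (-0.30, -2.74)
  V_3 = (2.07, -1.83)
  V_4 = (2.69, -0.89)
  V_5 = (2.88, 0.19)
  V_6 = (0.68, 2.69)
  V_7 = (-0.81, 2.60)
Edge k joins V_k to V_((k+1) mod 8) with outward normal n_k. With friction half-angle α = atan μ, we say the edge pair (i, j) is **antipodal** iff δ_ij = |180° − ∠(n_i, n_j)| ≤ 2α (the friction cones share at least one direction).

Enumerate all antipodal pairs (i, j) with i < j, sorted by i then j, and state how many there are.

α = atan 0.4 = 21.80°;  2α = 43.60°
n_0 = (-0.9696, +0.2447)
n_1 = (-0.6530, -0.7574)
n_2 = (+0.3585, -0.9335)
n_3 = (+0.8348, -0.5506)
n_4 = (+0.9849, -0.1733)
n_5 = (+0.7507, +0.6606)
n_6 = (-0.0603, +0.9982)
n_7 = (-0.5735, +0.8192)
  (0,1): δ = 116.60°  ·
  (0,2): δ = 54.83°  ·
  (0,3): δ = 19.24°  ✓
  (0,4): δ = 4.19°  ✓
  (0,5): δ = 55.51°  ·
  (0,6): δ = 107.62°  ·
  (0,7): δ = 139.16°  ·
  (1,2): δ = 118.23°  ·
  (1,3): δ = 82.64°  ·
  (1,4): δ = 59.21°  ·
  (1,5): δ = 7.88°  ✓
  (1,6): δ = 44.22°  ·
  (1,7): δ = 75.76°  ·
  (2,3): δ = 144.41°  ·
  (2,4): δ = 120.98°  ·
  (2,5): δ = 69.66°  ·
  (2,6): δ = 17.55°  ✓
  (2,7): δ = 13.99°  ✓
  (3,4): δ = 156.57°  ·
  (3,5): δ = 105.24°  ·
  (3,6): δ = 53.14°  ·
  (3,7): δ = 21.60°  ✓
  (4,5): δ = 128.67°  ·
  (4,6): δ = 76.57°  ·
  (4,7): δ = 45.03°  ·
  (5,6): δ = 127.89°  ·
  (5,7): δ = 96.36°  ·
  (6,7): δ = 148.46°  ·
antipodal pairs: 6

count = 6; pairs: (0,3), (0,4), (1,5), (2,6), (2,7), (3,7)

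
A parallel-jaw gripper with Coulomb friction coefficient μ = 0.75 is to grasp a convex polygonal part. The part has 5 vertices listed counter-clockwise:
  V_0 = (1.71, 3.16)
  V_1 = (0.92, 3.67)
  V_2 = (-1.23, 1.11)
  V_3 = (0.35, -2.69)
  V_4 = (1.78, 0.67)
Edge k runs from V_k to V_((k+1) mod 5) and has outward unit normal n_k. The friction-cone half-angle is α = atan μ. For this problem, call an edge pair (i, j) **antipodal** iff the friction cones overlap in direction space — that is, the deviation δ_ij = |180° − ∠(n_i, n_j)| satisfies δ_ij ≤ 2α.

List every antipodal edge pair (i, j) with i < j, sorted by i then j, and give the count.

α = atan 0.75 = 36.87°;  2α = 73.74°
n_0 = (+0.5424, +0.8401)
n_1 = (-0.7658, +0.6431)
n_2 = (-0.9234, -0.3839)
n_3 = (+0.9201, -0.3916)
n_4 = (+0.9996, +0.0281)
  (0,1): δ = 97.18°  ·
  (0,2): δ = 34.58°  ✓
  (0,3): δ = 99.79°  ·
  (0,4): δ = 124.46°  ·
  (1,2): δ = 117.40°  ·
  (1,3): δ = 16.97°  ✓
  (1,4): δ = 41.64°  ✓
  (2,3): δ = 45.63°  ✓
  (2,4): δ = 20.97°  ✓
  (3,4): δ = 155.34°  ·
antipodal pairs: 5

count = 5; pairs: (0,2), (1,3), (1,4), (2,3), (2,4)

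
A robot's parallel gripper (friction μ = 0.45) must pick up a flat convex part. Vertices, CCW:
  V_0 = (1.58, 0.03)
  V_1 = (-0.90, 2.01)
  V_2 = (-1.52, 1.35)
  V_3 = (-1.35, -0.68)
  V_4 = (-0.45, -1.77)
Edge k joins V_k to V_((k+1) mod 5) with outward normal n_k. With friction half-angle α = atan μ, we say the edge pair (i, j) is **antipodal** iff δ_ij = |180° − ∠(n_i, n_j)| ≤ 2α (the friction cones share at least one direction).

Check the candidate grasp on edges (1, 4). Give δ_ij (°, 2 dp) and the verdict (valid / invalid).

δ = 5.23°, valid

α = atan 0.45 = 24.23°;  2α = 48.46°
edge 1: e_1 = (-0.62, -0.66);  n_1 = (-0.7288, +0.6847)
edge 4: e_4 = (+2.03, +1.80);  n_4 = (+0.6634, -0.7482)
∠(n_1, n_4) = 174.77°
δ = |180° − 174.77°| = 5.23°
5.23° ≤ 2α = 48.46°  →  valid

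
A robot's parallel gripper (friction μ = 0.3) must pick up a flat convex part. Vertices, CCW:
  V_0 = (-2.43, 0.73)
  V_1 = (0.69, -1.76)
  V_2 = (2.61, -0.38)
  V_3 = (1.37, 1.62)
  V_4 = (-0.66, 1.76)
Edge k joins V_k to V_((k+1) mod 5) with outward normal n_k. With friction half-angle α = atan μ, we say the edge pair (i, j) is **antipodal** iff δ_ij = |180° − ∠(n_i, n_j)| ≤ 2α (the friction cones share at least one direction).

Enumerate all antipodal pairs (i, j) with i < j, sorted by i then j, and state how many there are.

count = 2; pairs: (0,2), (1,4)

α = atan 0.3 = 16.70°;  2α = 33.40°
n_0 = (-0.6238, -0.7816)
n_1 = (+0.5836, -0.8120)
n_2 = (+0.8499, +0.5269)
n_3 = (+0.0688, +0.9976)
n_4 = (-0.5030, +0.8643)
  (0,1): δ = 105.70°  ·
  (0,2): δ = 19.61°  ✓
  (0,3): δ = 34.65°  ·
  (0,4): δ = 68.79°  ·
  (1,2): δ = 93.91°  ·
  (1,3): δ = 39.65°  ·
  (1,4): δ = 5.51°  ✓
  (2,3): δ = 125.74°  ·
  (2,4): δ = 91.60°  ·
  (3,4): δ = 145.86°  ·
antipodal pairs: 2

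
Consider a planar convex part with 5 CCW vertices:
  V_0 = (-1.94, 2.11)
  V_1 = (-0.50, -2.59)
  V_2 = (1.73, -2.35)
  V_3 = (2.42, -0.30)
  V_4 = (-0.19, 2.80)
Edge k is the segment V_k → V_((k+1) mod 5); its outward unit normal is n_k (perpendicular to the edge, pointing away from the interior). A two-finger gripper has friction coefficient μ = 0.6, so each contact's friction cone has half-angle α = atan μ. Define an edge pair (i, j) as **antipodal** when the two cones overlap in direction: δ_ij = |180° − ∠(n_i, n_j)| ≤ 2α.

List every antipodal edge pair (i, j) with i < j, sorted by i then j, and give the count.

α = atan 0.6 = 30.96°;  2α = 61.93°
n_0 = (-0.9561, -0.2929)
n_1 = (+0.1070, -0.9943)
n_2 = (+0.9478, -0.3190)
n_3 = (+0.7650, +0.6441)
n_4 = (-0.3668, +0.9303)
  (0,1): δ = 100.89°  ·
  (0,2): δ = 35.64°  ✓
  (0,3): δ = 23.06°  ✓
  (0,4): δ = 94.48°  ·
  (1,2): δ = 114.75°  ·
  (1,3): δ = 56.05°  ✓
  (1,4): δ = 15.38°  ✓
  (2,3): δ = 121.30°  ·
  (2,4): δ = 49.88°  ✓
  (3,4): δ = 108.58°  ·
antipodal pairs: 5

count = 5; pairs: (0,2), (0,3), (1,3), (1,4), (2,4)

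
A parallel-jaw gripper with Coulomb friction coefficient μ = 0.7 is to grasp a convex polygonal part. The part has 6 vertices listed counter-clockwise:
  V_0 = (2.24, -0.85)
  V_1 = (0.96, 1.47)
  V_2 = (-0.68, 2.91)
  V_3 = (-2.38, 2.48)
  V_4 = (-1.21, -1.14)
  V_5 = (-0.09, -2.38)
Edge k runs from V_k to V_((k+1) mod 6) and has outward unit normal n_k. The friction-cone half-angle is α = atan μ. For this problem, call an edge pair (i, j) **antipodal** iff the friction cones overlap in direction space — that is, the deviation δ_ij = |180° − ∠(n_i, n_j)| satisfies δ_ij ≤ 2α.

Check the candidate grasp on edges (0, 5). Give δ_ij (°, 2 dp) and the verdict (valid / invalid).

α = atan 0.7 = 34.99°;  2α = 69.98°
edge 0: e_0 = (-1.28, +2.32);  n_0 = (+0.8756, +0.4831)
edge 5: e_5 = (+2.33, +1.53);  n_5 = (+0.5489, -0.8359)
∠(n_0, n_5) = 85.60°
δ = |180° − 85.60°| = 94.40°
94.40° > 2α = 69.98°  →  invalid

δ = 94.40°, invalid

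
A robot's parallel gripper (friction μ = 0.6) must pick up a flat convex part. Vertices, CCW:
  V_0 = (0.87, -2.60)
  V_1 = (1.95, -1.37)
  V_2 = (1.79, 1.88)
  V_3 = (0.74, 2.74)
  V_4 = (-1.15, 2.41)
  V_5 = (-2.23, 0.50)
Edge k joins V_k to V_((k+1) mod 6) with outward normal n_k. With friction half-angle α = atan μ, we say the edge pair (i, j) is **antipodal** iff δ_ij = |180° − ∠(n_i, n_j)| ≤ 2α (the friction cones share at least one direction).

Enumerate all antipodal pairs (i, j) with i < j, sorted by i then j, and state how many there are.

count = 6; pairs: (0,3), (0,4), (1,4), (1,5), (2,5), (3,5)

α = atan 0.6 = 30.96°;  2α = 61.93°
n_0 = (+0.7514, -0.6598)
n_1 = (+0.9988, +0.0492)
n_2 = (+0.6336, +0.7736)
n_3 = (-0.1720, +0.9851)
n_4 = (-0.8705, +0.4922)
n_5 = (-0.7071, -0.7071)
  (0,1): δ = 135.90°  ·
  (0,2): δ = 88.03°  ·
  (0,3): δ = 38.81°  ✓
  (0,4): δ = 11.80°  ✓
  (0,5): δ = 86.28°  ·
  (1,2): δ = 132.14°  ·
  (1,3): δ = 82.91°  ·
  (1,4): δ = 32.30°  ✓
  (1,5): δ = 42.18°  ✓
  (2,3): δ = 130.78°  ·
  (2,4): δ = 80.17°  ·
  (2,5): δ = 5.68°  ✓
  (3,4): δ = 129.39°  ·
  (3,5): δ = 54.90°  ✓
  (4,5): δ = 105.51°  ·
antipodal pairs: 6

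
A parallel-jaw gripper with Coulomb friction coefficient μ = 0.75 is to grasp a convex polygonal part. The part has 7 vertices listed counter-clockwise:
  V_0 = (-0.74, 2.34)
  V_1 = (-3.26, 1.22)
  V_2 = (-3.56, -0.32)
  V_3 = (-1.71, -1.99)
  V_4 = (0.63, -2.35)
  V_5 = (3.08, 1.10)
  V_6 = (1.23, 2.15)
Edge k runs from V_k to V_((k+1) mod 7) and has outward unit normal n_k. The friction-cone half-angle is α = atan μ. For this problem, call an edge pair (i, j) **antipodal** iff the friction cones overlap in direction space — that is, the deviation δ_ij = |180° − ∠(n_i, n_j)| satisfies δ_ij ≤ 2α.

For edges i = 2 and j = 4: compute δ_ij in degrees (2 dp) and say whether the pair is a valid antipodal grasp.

α = atan 0.75 = 36.87°;  2α = 73.74°
edge 2: e_2 = (+1.85, -1.67);  n_2 = (-0.6701, -0.7423)
edge 4: e_4 = (+2.45, +3.45);  n_4 = (+0.8153, -0.5790)
∠(n_2, n_4) = 96.69°
δ = |180° − 96.69°| = 83.31°
83.31° > 2α = 73.74°  →  invalid

δ = 83.31°, invalid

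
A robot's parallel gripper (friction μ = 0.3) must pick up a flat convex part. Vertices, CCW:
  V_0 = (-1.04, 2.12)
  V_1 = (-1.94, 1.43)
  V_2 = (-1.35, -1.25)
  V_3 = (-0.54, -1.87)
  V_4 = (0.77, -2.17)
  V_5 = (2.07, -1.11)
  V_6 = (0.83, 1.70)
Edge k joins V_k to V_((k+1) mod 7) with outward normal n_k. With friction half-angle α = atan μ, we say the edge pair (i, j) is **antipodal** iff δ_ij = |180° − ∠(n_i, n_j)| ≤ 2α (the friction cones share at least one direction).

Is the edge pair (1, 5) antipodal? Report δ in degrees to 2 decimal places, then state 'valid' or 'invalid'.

δ = 11.40°, valid

α = atan 0.3 = 16.70°;  2α = 33.40°
edge 1: e_1 = (+0.59, -2.68);  n_1 = (-0.9766, -0.2150)
edge 5: e_5 = (-1.24, +2.81);  n_5 = (+0.9149, +0.4037)
∠(n_1, n_5) = 168.60°
δ = |180° − 168.60°| = 11.40°
11.40° ≤ 2α = 33.40°  →  valid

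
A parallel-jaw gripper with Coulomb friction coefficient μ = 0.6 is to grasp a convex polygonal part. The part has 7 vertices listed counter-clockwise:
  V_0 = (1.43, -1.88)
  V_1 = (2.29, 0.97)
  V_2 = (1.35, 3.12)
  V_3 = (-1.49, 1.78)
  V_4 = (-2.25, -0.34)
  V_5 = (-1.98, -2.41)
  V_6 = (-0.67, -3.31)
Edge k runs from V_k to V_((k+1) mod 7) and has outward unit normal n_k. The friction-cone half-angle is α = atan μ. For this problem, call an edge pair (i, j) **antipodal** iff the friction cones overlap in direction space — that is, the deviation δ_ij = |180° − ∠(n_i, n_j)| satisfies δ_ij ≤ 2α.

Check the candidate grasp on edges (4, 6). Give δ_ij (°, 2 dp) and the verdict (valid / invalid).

δ = 63.18°, invalid

α = atan 0.6 = 30.96°;  2α = 61.93°
edge 4: e_4 = (+0.27, -2.07);  n_4 = (-0.9916, -0.1293)
edge 6: e_6 = (+2.10, +1.43);  n_6 = (+0.5628, -0.8266)
∠(n_4, n_6) = 116.82°
δ = |180° − 116.82°| = 63.18°
63.18° > 2α = 61.93°  →  invalid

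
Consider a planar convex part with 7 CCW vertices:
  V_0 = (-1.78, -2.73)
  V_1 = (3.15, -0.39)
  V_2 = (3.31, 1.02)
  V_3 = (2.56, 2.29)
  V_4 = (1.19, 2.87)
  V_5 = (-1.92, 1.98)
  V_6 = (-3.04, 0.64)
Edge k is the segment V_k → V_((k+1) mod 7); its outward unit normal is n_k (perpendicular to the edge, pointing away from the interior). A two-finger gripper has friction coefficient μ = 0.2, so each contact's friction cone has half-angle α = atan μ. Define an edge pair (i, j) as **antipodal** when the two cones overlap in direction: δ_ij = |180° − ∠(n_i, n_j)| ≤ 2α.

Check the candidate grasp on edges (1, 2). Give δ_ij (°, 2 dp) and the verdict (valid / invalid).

δ = 142.96°, invalid

α = atan 0.2 = 11.31°;  2α = 22.62°
edge 1: e_1 = (+0.16, +1.41);  n_1 = (+0.9936, -0.1128)
edge 2: e_2 = (-0.75, +1.27);  n_2 = (+0.8611, +0.5085)
∠(n_1, n_2) = 37.04°
δ = |180° − 37.04°| = 142.96°
142.96° > 2α = 22.62°  →  invalid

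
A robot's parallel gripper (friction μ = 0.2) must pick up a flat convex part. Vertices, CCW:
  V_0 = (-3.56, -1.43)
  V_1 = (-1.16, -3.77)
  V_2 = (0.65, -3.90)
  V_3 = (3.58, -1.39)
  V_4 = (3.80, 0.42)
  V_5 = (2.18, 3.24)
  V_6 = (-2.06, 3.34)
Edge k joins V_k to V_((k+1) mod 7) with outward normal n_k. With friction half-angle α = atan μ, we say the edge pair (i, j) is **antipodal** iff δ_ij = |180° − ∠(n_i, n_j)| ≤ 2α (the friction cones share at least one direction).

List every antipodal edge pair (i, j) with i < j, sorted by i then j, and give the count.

α = atan 0.2 = 11.31°;  2α = 22.62°
n_0 = (-0.6981, -0.7160)
n_1 = (-0.0716, -0.9974)
n_2 = (+0.6506, -0.7594)
n_3 = (+0.9927, -0.1207)
n_4 = (+0.8671, +0.4981)
n_5 = (+0.0236, +0.9997)
n_6 = (-0.9539, +0.3000)
  (0,1): δ = 139.83°  ·
  (0,2): δ = 95.14°  ·
  (0,3): δ = 52.66°  ·
  (0,4): δ = 15.85°  ✓
  (0,5): δ = 42.92°  ·
  (0,6): δ = 116.82°  ·
  (1,2): δ = 135.31°  ·
  (1,3): δ = 92.82°  ·
  (1,4): δ = 56.02°  ·
  (1,5): δ = 2.76°  ✓
  (1,6): δ = 76.65°  ·
  (2,3): δ = 137.52°  ·
  (2,4): δ = 100.71°  ·
  (2,5): δ = 41.94°  ·
  (2,6): δ = 31.96°  ·
  (3,4): δ = 143.19°  ·
  (3,5): δ = 84.42°  ·
  (3,6): δ = 10.53°  ✓
  (4,5): δ = 121.23°  ·
  (4,6): δ = 47.33°  ·
  (5,6): δ = 106.11°  ·
antipodal pairs: 3

count = 3; pairs: (0,4), (1,5), (3,6)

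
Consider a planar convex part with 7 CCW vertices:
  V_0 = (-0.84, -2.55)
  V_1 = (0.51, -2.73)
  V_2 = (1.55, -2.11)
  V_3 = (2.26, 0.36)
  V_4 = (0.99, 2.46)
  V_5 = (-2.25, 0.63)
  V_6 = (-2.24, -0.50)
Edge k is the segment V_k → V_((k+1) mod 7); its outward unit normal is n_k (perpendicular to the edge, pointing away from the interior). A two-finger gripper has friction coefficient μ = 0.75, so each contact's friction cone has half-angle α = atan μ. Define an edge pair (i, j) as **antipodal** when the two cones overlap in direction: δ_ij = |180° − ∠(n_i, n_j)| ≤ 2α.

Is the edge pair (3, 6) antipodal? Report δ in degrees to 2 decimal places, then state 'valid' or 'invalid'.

δ = 3.17°, valid

α = atan 0.75 = 36.87°;  2α = 73.74°
edge 3: e_3 = (-1.27, +2.10);  n_3 = (+0.8557, +0.5175)
edge 6: e_6 = (+1.40, -2.05);  n_6 = (-0.8258, -0.5640)
∠(n_3, n_6) = 176.83°
δ = |180° − 176.83°| = 3.17°
3.17° ≤ 2α = 73.74°  →  valid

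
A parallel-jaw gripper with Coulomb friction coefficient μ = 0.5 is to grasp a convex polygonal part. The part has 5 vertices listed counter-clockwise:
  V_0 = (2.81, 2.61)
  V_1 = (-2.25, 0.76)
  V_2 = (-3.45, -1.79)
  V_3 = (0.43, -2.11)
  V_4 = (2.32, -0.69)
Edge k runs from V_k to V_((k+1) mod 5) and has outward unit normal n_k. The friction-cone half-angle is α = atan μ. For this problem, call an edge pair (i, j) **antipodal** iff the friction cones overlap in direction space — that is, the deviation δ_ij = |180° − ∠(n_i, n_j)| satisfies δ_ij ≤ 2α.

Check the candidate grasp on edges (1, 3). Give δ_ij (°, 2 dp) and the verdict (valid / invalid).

δ = 27.88°, valid

α = atan 0.5 = 26.57°;  2α = 53.13°
edge 1: e_1 = (-1.20, -2.55);  n_1 = (-0.9048, +0.4258)
edge 3: e_3 = (+1.89, +1.42);  n_3 = (+0.6007, -0.7995)
∠(n_1, n_3) = 152.12°
δ = |180° − 152.12°| = 27.88°
27.88° ≤ 2α = 53.13°  →  valid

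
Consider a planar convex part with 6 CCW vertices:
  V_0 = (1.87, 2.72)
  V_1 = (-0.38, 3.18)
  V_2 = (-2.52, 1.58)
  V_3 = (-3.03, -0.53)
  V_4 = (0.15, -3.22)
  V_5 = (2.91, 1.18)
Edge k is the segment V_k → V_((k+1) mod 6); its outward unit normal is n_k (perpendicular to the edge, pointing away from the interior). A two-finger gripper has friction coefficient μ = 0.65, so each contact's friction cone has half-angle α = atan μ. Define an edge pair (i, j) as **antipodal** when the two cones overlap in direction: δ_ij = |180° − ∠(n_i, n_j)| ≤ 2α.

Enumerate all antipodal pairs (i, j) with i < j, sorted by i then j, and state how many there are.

count = 5; pairs: (0,3), (1,4), (2,4), (2,5), (3,5)

α = atan 0.65 = 33.02°;  2α = 66.05°
n_0 = (+0.2003, +0.9797)
n_1 = (-0.5988, +0.8009)
n_2 = (-0.9720, +0.2349)
n_3 = (-0.6458, -0.7635)
n_4 = (+0.8471, -0.5314)
n_5 = (+0.8287, +0.5597)
  (0,1): δ = 131.66°  ·
  (0,2): δ = 92.03°  ·
  (0,3): δ = 28.67°  ✓
  (0,4): δ = 69.46°  ·
  (0,5): δ = 135.59°  ·
  (1,2): δ = 140.37°  ·
  (1,3): δ = 77.01°  ·
  (1,4): δ = 21.12°  ✓
  (1,5): δ = 87.25°  ·
  (2,3): δ = 116.64°  ·
  (2,4): δ = 18.51°  ✓
  (2,5): δ = 47.62°  ✓
  (3,4): δ = 81.87°  ·
  (3,5): δ = 15.74°  ✓
  (4,5): δ = 113.87°  ·
antipodal pairs: 5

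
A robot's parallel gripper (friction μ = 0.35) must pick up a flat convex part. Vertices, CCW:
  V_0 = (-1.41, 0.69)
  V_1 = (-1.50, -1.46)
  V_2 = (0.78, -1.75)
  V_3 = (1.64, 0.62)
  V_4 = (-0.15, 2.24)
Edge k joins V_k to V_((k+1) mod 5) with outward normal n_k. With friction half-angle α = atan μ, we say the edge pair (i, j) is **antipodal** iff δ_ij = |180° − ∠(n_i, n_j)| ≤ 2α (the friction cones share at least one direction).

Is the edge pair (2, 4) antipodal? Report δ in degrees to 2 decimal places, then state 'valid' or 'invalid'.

α = atan 0.35 = 19.29°;  2α = 38.58°
edge 2: e_2 = (+0.86, +2.37);  n_2 = (+0.9400, -0.3411)
edge 4: e_4 = (-1.26, -1.55);  n_4 = (-0.7760, +0.6308)
∠(n_2, n_4) = 160.84°
δ = |180° − 160.84°| = 19.16°
19.16° ≤ 2α = 38.58°  →  valid

δ = 19.16°, valid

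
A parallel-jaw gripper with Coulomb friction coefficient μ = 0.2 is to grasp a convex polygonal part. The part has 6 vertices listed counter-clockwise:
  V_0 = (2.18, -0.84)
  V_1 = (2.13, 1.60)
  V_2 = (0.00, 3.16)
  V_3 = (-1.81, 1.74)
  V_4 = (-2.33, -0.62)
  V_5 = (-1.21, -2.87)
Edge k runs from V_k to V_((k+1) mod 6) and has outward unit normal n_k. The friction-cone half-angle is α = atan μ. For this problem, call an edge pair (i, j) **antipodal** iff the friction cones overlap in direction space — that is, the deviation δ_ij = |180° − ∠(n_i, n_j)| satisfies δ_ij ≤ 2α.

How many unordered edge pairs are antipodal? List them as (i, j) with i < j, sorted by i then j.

count = 2; pairs: (0,3), (2,5)

α = atan 0.2 = 11.31°;  2α = 22.62°
n_0 = (+0.9998, +0.0205)
n_1 = (+0.5909, +0.8068)
n_2 = (-0.6172, +0.7868)
n_3 = (-0.9766, +0.2152)
n_4 = (-0.8952, -0.4456)
n_5 = (+0.5138, -0.8579)
  (0,1): δ = 127.39°  ·
  (0,2): δ = 53.06°  ·
  (0,3): δ = 13.60°  ✓
  (0,4): δ = 25.29°  ·
  (0,5): δ = 119.74°  ·
  (1,2): δ = 105.67°  ·
  (1,3): δ = 66.21°  ·
  (1,4): δ = 27.32°  ·
  (1,5): δ = 67.13°  ·
  (2,3): δ = 140.54°  ·
  (2,4): δ = 101.65°  ·
  (2,5): δ = 7.20°  ✓
  (3,4): δ = 141.11°  ·
  (3,5): δ = 46.66°  ·
  (4,5): δ = 85.55°  ·
antipodal pairs: 2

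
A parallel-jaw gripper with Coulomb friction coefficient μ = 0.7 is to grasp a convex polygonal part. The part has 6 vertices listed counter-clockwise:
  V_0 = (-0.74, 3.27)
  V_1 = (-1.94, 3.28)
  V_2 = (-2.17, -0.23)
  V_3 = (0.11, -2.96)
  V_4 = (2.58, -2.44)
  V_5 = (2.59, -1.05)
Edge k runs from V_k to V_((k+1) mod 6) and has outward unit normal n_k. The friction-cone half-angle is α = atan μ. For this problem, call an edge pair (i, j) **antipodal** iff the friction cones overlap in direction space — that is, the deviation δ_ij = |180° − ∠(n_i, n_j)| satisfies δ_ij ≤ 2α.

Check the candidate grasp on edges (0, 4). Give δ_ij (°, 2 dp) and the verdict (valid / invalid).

δ = 90.07°, invalid

α = atan 0.7 = 34.99°;  2α = 69.98°
edge 0: e_0 = (-1.20, +0.01);  n_0 = (+0.0083, +1.0000)
edge 4: e_4 = (+0.01, +1.39);  n_4 = (+1.0000, -0.0072)
∠(n_0, n_4) = 89.93°
δ = |180° − 89.93°| = 90.07°
90.07° > 2α = 69.98°  →  invalid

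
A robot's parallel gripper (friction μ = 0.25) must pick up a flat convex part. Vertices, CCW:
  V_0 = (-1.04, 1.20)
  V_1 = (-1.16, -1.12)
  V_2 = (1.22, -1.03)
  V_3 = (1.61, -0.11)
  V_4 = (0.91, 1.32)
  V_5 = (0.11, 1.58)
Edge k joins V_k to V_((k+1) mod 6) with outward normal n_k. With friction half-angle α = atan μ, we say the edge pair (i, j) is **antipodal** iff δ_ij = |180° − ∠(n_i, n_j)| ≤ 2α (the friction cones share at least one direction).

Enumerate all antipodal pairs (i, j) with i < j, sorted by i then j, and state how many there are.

count = 3; pairs: (0,2), (1,4), (1,5)

α = atan 0.25 = 14.04°;  2α = 28.07°
n_0 = (-0.9987, +0.0517)
n_1 = (+0.0378, -0.9993)
n_2 = (+0.9207, -0.3903)
n_3 = (+0.8982, +0.4397)
n_4 = (+0.3091, +0.9510)
n_5 = (-0.3137, +0.9495)
  (0,1): δ = 84.87°  ·
  (0,2): δ = 20.01°  ✓
  (0,3): δ = 29.04°  ·
  (0,4): δ = 74.96°  ·
  (0,5): δ = 111.25°  ·
  (1,2): δ = 115.14°  ·
  (1,3): δ = 66.08°  ·
  (1,4): δ = 20.17°  ✓
  (1,5): δ = 16.12°  ✓
  (2,3): δ = 130.95°  ·
  (2,4): δ = 85.03°  ·
  (2,5): δ = 48.74°  ·
  (3,4): δ = 134.09°  ·
  (3,5): δ = 97.80°  ·
  (4,5): δ = 143.71°  ·
antipodal pairs: 3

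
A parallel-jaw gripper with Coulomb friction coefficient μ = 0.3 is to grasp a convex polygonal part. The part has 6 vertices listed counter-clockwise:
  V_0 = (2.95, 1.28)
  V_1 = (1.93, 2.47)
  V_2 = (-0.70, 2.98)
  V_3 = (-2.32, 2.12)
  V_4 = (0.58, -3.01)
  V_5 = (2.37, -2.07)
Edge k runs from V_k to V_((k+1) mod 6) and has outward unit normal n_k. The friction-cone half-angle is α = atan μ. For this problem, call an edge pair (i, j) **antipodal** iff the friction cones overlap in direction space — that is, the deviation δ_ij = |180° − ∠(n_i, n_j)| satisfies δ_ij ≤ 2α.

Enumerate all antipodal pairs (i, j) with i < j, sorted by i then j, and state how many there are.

α = atan 0.3 = 16.70°;  2α = 33.40°
n_0 = (+0.7593, +0.6508)
n_1 = (+0.1904, +0.9817)
n_2 = (-0.4689, +0.8833)
n_3 = (-0.8705, -0.4921)
n_4 = (+0.4649, -0.8853)
n_5 = (+0.9853, -0.1706)
  (0,1): δ = 141.58°  ·
  (0,2): δ = 102.64°  ·
  (0,3): δ = 11.12°  ✓
  (0,4): δ = 77.10°  ·
  (0,5): δ = 129.58°  ·
  (1,2): δ = 141.06°  ·
  (1,3): δ = 49.55°  ·
  (1,4): δ = 38.68°  ·
  (1,5): δ = 91.15°  ·
  (2,3): δ = 88.48°  ·
  (2,4): δ = 0.26°  ✓
  (2,5): δ = 52.22°  ·
  (3,4): δ = 91.77°  ·
  (3,5): δ = 39.30°  ·
  (4,5): δ = 127.53°  ·
antipodal pairs: 2

count = 2; pairs: (0,3), (2,4)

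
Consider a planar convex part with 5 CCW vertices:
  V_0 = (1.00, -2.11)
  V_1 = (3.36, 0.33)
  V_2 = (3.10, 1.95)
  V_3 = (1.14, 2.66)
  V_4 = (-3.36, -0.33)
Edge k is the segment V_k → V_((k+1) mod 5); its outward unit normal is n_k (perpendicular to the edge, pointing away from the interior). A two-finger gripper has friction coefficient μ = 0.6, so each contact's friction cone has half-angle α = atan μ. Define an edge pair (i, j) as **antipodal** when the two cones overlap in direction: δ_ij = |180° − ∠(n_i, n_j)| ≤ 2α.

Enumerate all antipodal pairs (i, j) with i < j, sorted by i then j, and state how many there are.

count = 4; pairs: (0,3), (1,4), (2,4), (3,4)

α = atan 0.6 = 30.96°;  2α = 61.93°
n_0 = (+0.7188, -0.6952)
n_1 = (+0.9874, +0.1585)
n_2 = (+0.3406, +0.9402)
n_3 = (-0.5534, +0.8329)
n_4 = (-0.3780, -0.9258)
  (0,1): δ = 126.84°  ·
  (0,2): δ = 65.87°  ·
  (0,3): δ = 12.35°  ✓
  (0,4): δ = 111.84°  ·
  (1,2): δ = 119.03°  ·
  (1,3): δ = 65.52°  ·
  (1,4): δ = 58.67°  ✓
  (2,3): δ = 126.49°  ·
  (2,4): δ = 2.30°  ✓
  (3,4): δ = 55.81°  ✓
antipodal pairs: 4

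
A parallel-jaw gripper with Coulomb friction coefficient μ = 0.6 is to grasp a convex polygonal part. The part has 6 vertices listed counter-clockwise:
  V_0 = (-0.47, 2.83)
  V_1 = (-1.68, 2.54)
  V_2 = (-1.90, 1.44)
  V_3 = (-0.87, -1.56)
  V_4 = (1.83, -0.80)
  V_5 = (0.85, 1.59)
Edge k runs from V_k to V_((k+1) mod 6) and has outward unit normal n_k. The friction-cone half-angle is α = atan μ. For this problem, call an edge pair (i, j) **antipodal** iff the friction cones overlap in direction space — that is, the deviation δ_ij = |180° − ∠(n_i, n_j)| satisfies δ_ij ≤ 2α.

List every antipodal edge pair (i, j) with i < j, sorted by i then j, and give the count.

α = atan 0.6 = 30.96°;  2α = 61.93°
n_0 = (-0.2331, +0.9725)
n_1 = (-0.9806, +0.1961)
n_2 = (-0.9458, -0.3247)
n_3 = (+0.2710, -0.9626)
n_4 = (+0.9252, +0.3794)
n_5 = (+0.6847, +0.7288)
  (0,1): δ = 114.79°  ·
  (0,2): δ = 84.53°  ·
  (0,3): δ = 2.24°  ✓
  (0,4): δ = 98.82°  ·
  (0,5): δ = 123.31°  ·
  (1,2): δ = 149.74°  ·
  (1,3): δ = 62.97°  ·
  (1,4): δ = 33.61°  ✓
  (1,5): δ = 58.10°  ✓
  (2,3): δ = 93.23°  ·
  (2,4): δ = 3.35°  ✓
  (2,5): δ = 27.84°  ✓
  (3,4): δ = 83.43°  ·
  (3,5): δ = 58.93°  ✓
  (4,5): δ = 155.51°  ·
antipodal pairs: 6

count = 6; pairs: (0,3), (1,4), (1,5), (2,4), (2,5), (3,5)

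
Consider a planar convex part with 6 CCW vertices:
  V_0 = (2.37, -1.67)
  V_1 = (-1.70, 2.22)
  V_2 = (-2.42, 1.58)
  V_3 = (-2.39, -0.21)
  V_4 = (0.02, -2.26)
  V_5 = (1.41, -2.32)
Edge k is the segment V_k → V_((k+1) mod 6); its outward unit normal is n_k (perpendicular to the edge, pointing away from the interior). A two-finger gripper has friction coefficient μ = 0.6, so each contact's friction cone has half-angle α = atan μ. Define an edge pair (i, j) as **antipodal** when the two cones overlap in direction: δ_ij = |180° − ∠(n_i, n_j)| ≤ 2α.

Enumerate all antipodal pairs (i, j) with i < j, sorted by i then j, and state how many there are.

α = atan 0.6 = 30.96°;  2α = 61.93°
n_0 = (+0.6909, +0.7229)
n_1 = (-0.6644, +0.7474)
n_2 = (-0.9999, -0.0168)
n_3 = (-0.6479, -0.7617)
n_4 = (-0.0431, -0.9991)
n_5 = (+0.5607, -0.8280)
  (0,1): δ = 94.66°  ·
  (0,2): δ = 45.34°  ✓
  (0,3): δ = 3.32°  ✓
  (0,4): δ = 41.23°  ✓
  (0,5): δ = 77.81°  ·
  (1,2): δ = 130.67°  ·
  (1,3): δ = 82.02°  ·
  (1,4): δ = 44.11°  ✓
  (1,5): δ = 7.53°  ✓
  (2,3): δ = 131.35°  ·
  (2,4): δ = 93.43°  ·
  (2,5): δ = 56.86°  ✓
  (3,4): δ = 142.09°  ·
  (3,5): δ = 105.51°  ·
  (4,5): δ = 143.43°  ·
antipodal pairs: 6

count = 6; pairs: (0,2), (0,3), (0,4), (1,4), (1,5), (2,5)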